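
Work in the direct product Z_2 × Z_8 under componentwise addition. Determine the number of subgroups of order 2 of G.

3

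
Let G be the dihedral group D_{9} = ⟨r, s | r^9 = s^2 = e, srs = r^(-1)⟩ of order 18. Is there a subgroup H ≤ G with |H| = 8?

No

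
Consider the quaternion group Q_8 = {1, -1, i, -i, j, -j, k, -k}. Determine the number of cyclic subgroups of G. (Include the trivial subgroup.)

A cyclic subgroup of order d is generated by each of its φ(d) elements of order d, so the cyclic subgroups of order d number (#elements of order d)/φ(d).
Cyclic subgroups by order — order 1: 1; order 2: 1; order 4: 3.
Total: 5.

5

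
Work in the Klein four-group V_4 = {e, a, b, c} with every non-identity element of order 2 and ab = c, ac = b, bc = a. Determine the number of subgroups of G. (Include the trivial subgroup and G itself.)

5

|G| = 4, so by Lagrange every subgroup order divides 4. Divisors: 1, 2, 4.
Subgroups by order — order 1: 1; order 2: 3; order 4: 1.
Total: 1 + 3 + 1 = 5.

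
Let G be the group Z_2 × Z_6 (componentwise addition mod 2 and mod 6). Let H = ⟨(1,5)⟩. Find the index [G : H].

2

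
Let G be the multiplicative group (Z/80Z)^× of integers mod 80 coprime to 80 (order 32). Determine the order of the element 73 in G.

Compute successive powers of 73 mod 80: 73, 49, 57, 1; 73^4 ≡ 1 (mod 80).
So |⟨73⟩| = 4.

4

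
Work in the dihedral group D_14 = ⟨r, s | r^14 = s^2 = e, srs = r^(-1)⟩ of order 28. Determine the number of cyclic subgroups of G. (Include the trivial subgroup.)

A cyclic subgroup of order d is generated by each of its φ(d) elements of order d, so the cyclic subgroups of order d number (#elements of order d)/φ(d).
Cyclic subgroups by order — order 1: 1; order 2: 15; order 7: 1; order 14: 1.
Total: 18.

18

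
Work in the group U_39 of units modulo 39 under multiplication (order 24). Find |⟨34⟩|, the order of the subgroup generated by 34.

Compute successive powers of 34 mod 39: 34, 25, 31, 1; 34^4 ≡ 1 (mod 39).
So |⟨34⟩| = 4.

4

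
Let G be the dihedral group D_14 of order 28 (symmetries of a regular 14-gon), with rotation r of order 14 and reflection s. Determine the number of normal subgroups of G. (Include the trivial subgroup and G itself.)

7

G has 28 subgroups. Checking conjugation-invariance by order — order 1: 1/1 normal; order 2: 1/15 normal; order 4: 0/7 normal; order 7: 1/1 normal; order 14: 3/3 normal; order 28: 1/1 normal.
Total normal subgroups: 7.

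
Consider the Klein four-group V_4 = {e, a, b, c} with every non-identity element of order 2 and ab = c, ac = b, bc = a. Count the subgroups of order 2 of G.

3

|G| = 4 and 2 | 4, so subgroups of order 2 are possible by Lagrange.
The subgroups of order 2 are: {e, a}; {e, b}; {e, c}.
So G has 3 subgroups of order 2.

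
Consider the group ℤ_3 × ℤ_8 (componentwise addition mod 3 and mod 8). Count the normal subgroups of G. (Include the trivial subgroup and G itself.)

G is abelian, so every subgroup is normal.
G has 8 subgroups in total, hence 8 normal subgroups.

8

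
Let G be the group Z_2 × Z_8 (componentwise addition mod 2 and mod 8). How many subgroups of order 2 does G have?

3

|G| = 16 and 2 | 16, so subgroups of order 2 are possible by Lagrange.
The subgroups of order 2 are: {(0,0), (0,4)}; {(0,0), (1,0)}; {(0,0), (1,4)}.
So G has 3 subgroups of order 2.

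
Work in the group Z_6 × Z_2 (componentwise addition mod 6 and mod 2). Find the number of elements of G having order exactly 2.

An element (a,b) has order lcm(ord(a), ord(b)); count pairs with lcm equal to 2.
Enumerating gives 3 such elements.

3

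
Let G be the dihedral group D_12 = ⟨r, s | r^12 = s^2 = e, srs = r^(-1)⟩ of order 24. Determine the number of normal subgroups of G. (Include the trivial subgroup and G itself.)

9

G has 34 subgroups. Checking conjugation-invariance by order — order 1: 1/1 normal; order 2: 1/13 normal; order 3: 1/1 normal; order 4: 1/7 normal; order 6: 1/5 normal; order 8: 0/3 normal; order 12: 3/3 normal; order 24: 1/1 normal.
Total normal subgroups: 9.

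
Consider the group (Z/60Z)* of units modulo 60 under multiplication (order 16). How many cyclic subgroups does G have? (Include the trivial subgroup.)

Each element a generates a cyclic subgroup ⟨a⟩; distinct elements may generate the same one (a cyclic group of order d has φ(d) generators).
Cyclic subgroups by order — order 1: 1; order 2: 7; order 4: 4.
Total: 12.

12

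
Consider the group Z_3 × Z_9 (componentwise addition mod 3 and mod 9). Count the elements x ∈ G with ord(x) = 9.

18

An element (a,b) has order lcm(ord(a), ord(b)); count pairs with lcm equal to 9.
Enumerating gives 18 such elements.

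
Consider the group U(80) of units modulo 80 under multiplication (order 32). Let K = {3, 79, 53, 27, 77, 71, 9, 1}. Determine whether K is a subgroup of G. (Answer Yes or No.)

Yes

|K| = 8 divides |G| = 32, consistent with Lagrange.
K contains the identity, every element's inverse is in K, and K is closed under ·: it is a subgroup.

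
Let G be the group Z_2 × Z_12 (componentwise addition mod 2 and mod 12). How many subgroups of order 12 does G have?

3

|G| = 24 and 12 | 24, so subgroups of order 12 are possible by Lagrange.
The subgroups of order 12 are: {(0,0), (0,1), (0,2), (0,3), (0,4), (0,5), (0,6), (0,7), (0,8), (0,9), (0,10), (0,11)}; {(0,0), (0,2), (0,4), (0,6), (0,8), (0,10), (1,0), (1,2), (1,4), (1,6), (1,8), (1,10)}; {(0,0), (0,2), (0,4), (0,6), (0,8), (0,10), (1,1), (1,3), (1,5), (1,7), (1,9), (1,11)}.
So G has 3 subgroups of order 12.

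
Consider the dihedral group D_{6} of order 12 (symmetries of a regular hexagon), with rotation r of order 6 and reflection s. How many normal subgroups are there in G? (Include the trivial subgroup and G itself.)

G has 16 subgroups. Checking conjugation-invariance by order — order 1: 1/1 normal; order 2: 1/7 normal; order 3: 1/1 normal; order 4: 0/3 normal; order 6: 3/3 normal; order 12: 1/1 normal.
Total normal subgroups: 7.

7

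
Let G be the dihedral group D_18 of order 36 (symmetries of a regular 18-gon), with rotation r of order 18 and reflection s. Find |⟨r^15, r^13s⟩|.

12

|⟨r^15⟩| = 6 and |⟨r^13s⟩| = 2, so |H| is a multiple of lcm(6, 2) = 6 and divides |G| = 36.
Closing under the operation: H = {e, r^3, r^6, r^9, r^12, r^15, rs, r^4s, r^7s, r^10s, r^13s, r^16s}, so |H| = 12.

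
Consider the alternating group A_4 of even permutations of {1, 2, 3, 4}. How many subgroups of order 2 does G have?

3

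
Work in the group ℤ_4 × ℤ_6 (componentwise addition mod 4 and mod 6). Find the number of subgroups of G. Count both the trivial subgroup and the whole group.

16

|G| = 24, so by Lagrange every subgroup order divides 24. Divisors: 1, 2, 3, 4, 6, 8, 12, 24.
Subgroups by order — order 1: 1; order 2: 3; order 3: 1; order 4: 3; order 6: 3; order 8: 1; order 12: 3; order 24: 1.
Total: 1 + 3 + 1 + 3 + 3 + 1 + 3 + 1 = 16.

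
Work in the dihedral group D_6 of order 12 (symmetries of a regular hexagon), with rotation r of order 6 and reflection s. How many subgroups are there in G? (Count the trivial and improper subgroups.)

16

|G| = 12, so by Lagrange every subgroup order divides 12. Divisors: 1, 2, 3, 4, 6, 12.
Subgroups by order — order 1: 1; order 2: 7; order 3: 1; order 4: 3; order 6: 3; order 12: 1.
Total: 1 + 7 + 1 + 3 + 3 + 1 = 16.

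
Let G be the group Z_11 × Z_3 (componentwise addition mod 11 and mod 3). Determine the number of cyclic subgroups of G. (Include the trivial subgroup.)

A cyclic subgroup of order d is generated by each of its φ(d) elements of order d, so the cyclic subgroups of order d number (#elements of order d)/φ(d).
Cyclic subgroups by order — order 1: 1; order 3: 1; order 11: 1; order 33: 1.
Total: 4.

4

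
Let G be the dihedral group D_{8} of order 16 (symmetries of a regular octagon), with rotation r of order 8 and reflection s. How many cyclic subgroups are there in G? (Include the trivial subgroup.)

Group the elements of G by the cyclic subgroup they generate; each cyclic subgroup of order d accounts for φ(d) elements.
Cyclic subgroups by order — order 1: 1; order 2: 9; order 4: 1; order 8: 1.
Total: 12.

12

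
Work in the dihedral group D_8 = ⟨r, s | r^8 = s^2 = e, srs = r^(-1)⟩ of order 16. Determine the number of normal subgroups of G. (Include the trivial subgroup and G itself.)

7

G has 19 subgroups. Checking conjugation-invariance by order — order 1: 1/1 normal; order 2: 1/9 normal; order 4: 1/5 normal; order 8: 3/3 normal; order 16: 1/1 normal.
Total normal subgroups: 7.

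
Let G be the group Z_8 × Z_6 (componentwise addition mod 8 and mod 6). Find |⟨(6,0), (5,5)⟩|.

|⟨(6,0)⟩| = 4 and |⟨(5,5)⟩| = 24, so |H| is a multiple of lcm(4, 24) = 24 and divides |G| = 48.
Closing under the operation: H = {(0,0), (0,2), (0,4), (1,1), (1,3), (1,5), (2,0), (2,2), (2,4), (3,1), (3,3), (3,5), (4,0), (4,2), (4,4), (5,1), (5,3), (5,5), (6,0), (6,2), (6,4), (7,1), (7,3), (7,5)}, so |H| = 24.

24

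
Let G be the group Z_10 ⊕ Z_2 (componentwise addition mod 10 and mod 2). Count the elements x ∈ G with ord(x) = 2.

3

An element (a,b) has order lcm(ord(a), ord(b)); count pairs with lcm equal to 2.
Enumerating gives 3 such elements.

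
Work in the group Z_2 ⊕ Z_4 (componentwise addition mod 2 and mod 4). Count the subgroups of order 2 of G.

3

|G| = 8 and 2 | 8, so subgroups of order 2 are possible by Lagrange.
The subgroups of order 2 are: {(0,0), (0,2)}; {(0,0), (1,0)}; {(0,0), (1,2)}.
So G has 3 subgroups of order 2.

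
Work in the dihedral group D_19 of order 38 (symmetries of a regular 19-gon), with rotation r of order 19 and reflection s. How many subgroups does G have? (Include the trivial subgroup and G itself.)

|G| = 38, so by Lagrange every subgroup order divides 38. Divisors: 1, 2, 19, 38.
Subgroups by order — order 1: 1; order 2: 19; order 19: 1; order 38: 1.
Total: 1 + 19 + 1 + 1 = 22.

22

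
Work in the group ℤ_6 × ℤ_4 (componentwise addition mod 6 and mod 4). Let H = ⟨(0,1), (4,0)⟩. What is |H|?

12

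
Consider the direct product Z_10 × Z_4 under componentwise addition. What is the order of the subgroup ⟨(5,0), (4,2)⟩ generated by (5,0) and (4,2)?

20

|⟨(5,0)⟩| = 2 and |⟨(4,2)⟩| = 10, so |H| is a multiple of lcm(2, 10) = 10 and divides |G| = 40.
Closing under the operation: H = {(0,0), (0,2), (1,0), (1,2), (2,0), (2,2), (3,0), (3,2), (4,0), (4,2), (5,0), (5,2), (6,0), (6,2), (7,0), (7,2), (8,0), (8,2), (9,0), (9,2)}, so |H| = 20.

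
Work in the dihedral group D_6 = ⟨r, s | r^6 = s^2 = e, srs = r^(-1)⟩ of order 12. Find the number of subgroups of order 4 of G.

|G| = 12 and 4 | 12, so subgroups of order 4 are possible by Lagrange.
The subgroups of order 4 are: {e, r^3, r^2s, r^5s}; {e, r^3, s, r^3s}; {e, r^3, rs, r^4s}.
So G has 3 subgroups of order 4.

3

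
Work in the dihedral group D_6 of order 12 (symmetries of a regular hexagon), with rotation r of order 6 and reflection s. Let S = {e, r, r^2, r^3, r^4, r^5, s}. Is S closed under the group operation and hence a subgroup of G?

No

|S| = 7 does not divide |G| = 12, so by Lagrange S is not a subgroup.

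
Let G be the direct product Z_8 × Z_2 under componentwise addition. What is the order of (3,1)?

The order of (3,1) in Z_8 × Z_2 is lcm(ord(3) in Z_8, ord(1) in Z_2).
ord(3) = 8 and ord(1) = 2, so |⟨(3,1)⟩| = lcm(8, 2) = 8.

8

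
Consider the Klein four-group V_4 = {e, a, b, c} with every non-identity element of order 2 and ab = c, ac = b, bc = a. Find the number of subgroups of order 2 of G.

3

|G| = 4 and 2 | 4, so subgroups of order 2 are possible by Lagrange.
The subgroups of order 2 are: {e, a}; {e, b}; {e, c}.
So G has 3 subgroups of order 2.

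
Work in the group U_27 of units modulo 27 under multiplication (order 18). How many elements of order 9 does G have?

6

The elements of order 9 are: 4, 7, 13, 16, 22, 25.
That's 6.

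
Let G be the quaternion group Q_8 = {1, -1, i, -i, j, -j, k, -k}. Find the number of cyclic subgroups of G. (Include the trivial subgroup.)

5

A cyclic subgroup of order d is generated by each of its φ(d) elements of order d, so the cyclic subgroups of order d number (#elements of order d)/φ(d).
Cyclic subgroups by order — order 1: 1; order 2: 1; order 4: 3.
Total: 5.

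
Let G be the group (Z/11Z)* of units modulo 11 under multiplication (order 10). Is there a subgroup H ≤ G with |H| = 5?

Yes

5 | 10. A subgroup of order 5 is {1, 3, 4, 5, 9}.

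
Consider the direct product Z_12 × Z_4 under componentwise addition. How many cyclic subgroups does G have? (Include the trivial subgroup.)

20

Group the elements of G by the cyclic subgroup they generate; each cyclic subgroup of order d accounts for φ(d) elements.
Cyclic subgroups by order — order 1: 1; order 2: 3; order 3: 1; order 4: 6; order 6: 3; order 12: 6.
Total: 20.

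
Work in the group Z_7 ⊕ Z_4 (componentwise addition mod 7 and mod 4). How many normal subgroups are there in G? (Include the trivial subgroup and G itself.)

6

G is abelian, so every subgroup is normal.
G has 6 subgroups in total, hence 6 normal subgroups.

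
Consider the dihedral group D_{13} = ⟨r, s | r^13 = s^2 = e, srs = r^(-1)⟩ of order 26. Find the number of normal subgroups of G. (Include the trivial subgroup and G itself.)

3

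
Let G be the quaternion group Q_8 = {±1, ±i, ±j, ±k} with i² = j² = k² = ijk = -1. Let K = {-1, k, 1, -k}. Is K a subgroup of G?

|K| = 4 divides |G| = 8, consistent with Lagrange.
K contains the identity, every element's inverse is in K, and K is closed under ·: it is a subgroup.
In fact K = ⟨-k⟩.

Yes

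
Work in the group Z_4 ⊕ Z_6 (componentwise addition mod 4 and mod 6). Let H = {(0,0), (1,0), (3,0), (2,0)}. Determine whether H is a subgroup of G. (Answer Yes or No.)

Yes

|H| = 4 divides |G| = 24, consistent with Lagrange.
H contains the identity, every element's inverse is in H, and H is closed under +: it is a subgroup.
In fact H = ⟨(1,0)⟩.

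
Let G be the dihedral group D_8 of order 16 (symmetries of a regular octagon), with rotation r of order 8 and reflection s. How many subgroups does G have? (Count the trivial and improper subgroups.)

|G| = 16, so by Lagrange every subgroup order divides 16. Divisors: 1, 2, 4, 8, 16.
Subgroups by order — order 1: 1; order 2: 9; order 4: 5; order 8: 3; order 16: 1.
Total: 1 + 9 + 5 + 3 + 1 = 19.

19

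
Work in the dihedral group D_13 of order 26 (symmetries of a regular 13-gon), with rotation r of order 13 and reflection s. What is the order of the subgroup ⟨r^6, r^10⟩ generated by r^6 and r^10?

13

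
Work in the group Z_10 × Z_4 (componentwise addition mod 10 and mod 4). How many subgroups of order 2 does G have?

3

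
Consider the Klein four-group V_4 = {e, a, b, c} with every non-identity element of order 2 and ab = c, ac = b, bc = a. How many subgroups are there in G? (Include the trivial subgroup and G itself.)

|G| = 4, so by Lagrange every subgroup order divides 4. Divisors: 1, 2, 4.
Subgroups by order — order 1: 1; order 2: 3; order 4: 1.
Total: 1 + 3 + 1 = 5.

5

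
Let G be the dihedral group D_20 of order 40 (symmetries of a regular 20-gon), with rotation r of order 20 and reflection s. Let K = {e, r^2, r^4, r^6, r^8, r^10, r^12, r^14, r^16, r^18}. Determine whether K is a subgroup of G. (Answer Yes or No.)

|K| = 10 divides |G| = 40, consistent with Lagrange.
K contains the identity, every element's inverse is in K, and K is closed under ·: it is a subgroup.
In fact K = ⟨r^18⟩.

Yes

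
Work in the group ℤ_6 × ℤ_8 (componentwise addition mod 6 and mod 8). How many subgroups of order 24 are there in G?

|G| = 48 and 24 | 48, so subgroups of order 24 are possible by Lagrange.
The subgroups of order 24 are: {(0,0), (0,1), (0,2), (0,3), (0,4), (0,5), (0,6), (0,7), (2,0), (2,1), (2,2), (2,3), (2,4), (2,5), (2,6), (2,7), (4,0), (4,1), (4,2), (4,3), (4,4), (4,5), (4,6), (4,7)}; {(0,0), (0,2), (0,4), (0,6), (1,0), (1,2), (1,4), (1,6), (2,0), (2,2), (2,4), (2,6), (3,0), (3,2), (3,4), (3,6), (4,0), (4,2), (4,4), (4,6), (5,0), (5,2), (5,4), (5,6)}; {(0,0), (0,2), (0,4), (0,6), (1,1), (1,3), (1,5), (1,7), (2,0), (2,2), (2,4), (2,6), (3,1), (3,3), (3,5), (3,7), (4,0), (4,2), (4,4), (4,6), (5,1), (5,3), (5,5), (5,7)}.
So G has 3 subgroups of order 24.

3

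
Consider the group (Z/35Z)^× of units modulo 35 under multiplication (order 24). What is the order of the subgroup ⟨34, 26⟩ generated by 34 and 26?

|⟨34⟩| = 2 and |⟨26⟩| = 6, so |H| is a multiple of lcm(2, 6) = 6 and divides |G| = 24.
Closing under the operation: H = {1, 4, 6, 9, 11, 16, 19, 24, 26, 29, 31, 34}, so |H| = 12.

12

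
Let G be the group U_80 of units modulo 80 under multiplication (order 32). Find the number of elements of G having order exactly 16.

0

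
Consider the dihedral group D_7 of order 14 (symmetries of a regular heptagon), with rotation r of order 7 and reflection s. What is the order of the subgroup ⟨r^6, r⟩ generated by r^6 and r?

7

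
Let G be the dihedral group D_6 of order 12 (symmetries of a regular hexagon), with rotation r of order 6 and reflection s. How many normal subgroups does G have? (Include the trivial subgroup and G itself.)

7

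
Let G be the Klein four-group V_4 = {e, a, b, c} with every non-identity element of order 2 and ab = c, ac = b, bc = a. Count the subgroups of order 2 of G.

|G| = 4 and 2 | 4, so subgroups of order 2 are possible by Lagrange.
The subgroups of order 2 are: {e, a}; {e, b}; {e, c}.
So G has 3 subgroups of order 2.

3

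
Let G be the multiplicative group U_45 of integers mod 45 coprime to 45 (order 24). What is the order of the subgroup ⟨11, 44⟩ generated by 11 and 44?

12

|⟨11⟩| = 6 and |⟨44⟩| = 2, so |H| is a multiple of lcm(6, 2) = 6 and divides |G| = 24.
Closing under the operation: H = {1, 4, 11, 14, 16, 19, 26, 29, 31, 34, 41, 44}, so |H| = 12.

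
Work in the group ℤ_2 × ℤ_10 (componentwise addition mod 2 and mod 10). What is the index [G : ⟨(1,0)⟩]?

|⟨(1,0)⟩| = 2 and |G| = 20.
By Lagrange, [G : H] = |G|/|H| = 20/2 = 10.

10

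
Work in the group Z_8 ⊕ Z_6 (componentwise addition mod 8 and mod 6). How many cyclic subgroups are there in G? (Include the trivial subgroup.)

16

A cyclic subgroup of order d is generated by each of its φ(d) elements of order d, so the cyclic subgroups of order d number (#elements of order d)/φ(d).
Cyclic subgroups by order — order 1: 1; order 2: 3; order 3: 1; order 4: 2; order 6: 3; order 8: 2; order 12: 2; order 24: 2.
Total: 16.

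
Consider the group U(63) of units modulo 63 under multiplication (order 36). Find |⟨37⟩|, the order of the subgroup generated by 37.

Compute successive powers of 37 mod 63: 37, 46, 1; 37^3 ≡ 1 (mod 63).
So |⟨37⟩| = 3.

3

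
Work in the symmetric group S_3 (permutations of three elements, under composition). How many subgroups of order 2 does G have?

3

|G| = 6 and 2 | 6, so subgroups of order 2 are possible by Lagrange.
The subgroups of order 2 are: {e, (1 2)}; {e, (1 3)}; {e, (2 3)}.
So G has 3 subgroups of order 2.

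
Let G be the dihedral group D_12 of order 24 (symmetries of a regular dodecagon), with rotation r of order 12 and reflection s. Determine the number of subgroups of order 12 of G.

3

|G| = 24 and 12 | 24, so subgroups of order 12 are possible by Lagrange.
The subgroups of order 12 are: {e, r, r^2, r^3, r^4, r^5, r^6, r^7, r^8, r^9, r^10, r^11}; {e, r^2, r^4, r^6, r^8, r^10, s, r^2s, r^4s, r^6s, r^8s, r^10s}; {e, r^2, r^4, r^6, r^8, r^10, rs, r^3s, r^5s, r^7s, r^9s, r^11s}.
So G has 3 subgroups of order 12.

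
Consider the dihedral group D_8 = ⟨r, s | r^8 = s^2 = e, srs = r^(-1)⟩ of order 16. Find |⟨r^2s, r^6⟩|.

|⟨r^2s⟩| = 2 and |⟨r^6⟩| = 4, so |H| is a multiple of lcm(2, 4) = 4 and divides |G| = 16.
Closing under the operation: H = {e, r^2, r^4, r^6, s, r^2s, r^4s, r^6s}, so |H| = 8.

8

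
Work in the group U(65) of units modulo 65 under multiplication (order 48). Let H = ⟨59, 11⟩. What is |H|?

24

|⟨59⟩| = 12 and |⟨11⟩| = 12, so |H| is a multiple of lcm(12, 12) = 12 and divides |G| = 48.
Closing under the operation: H = {1, 4, 6, 9, 11, 14, 16, 19, 21, 24, 29, 31, 34, 36, 41, 44, 46, 49, 51, 54, 56, 59, 61, 64}, so |H| = 24.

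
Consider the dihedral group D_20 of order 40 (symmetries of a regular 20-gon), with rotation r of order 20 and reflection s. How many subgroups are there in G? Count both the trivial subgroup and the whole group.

48

|G| = 40, so by Lagrange every subgroup order divides 40. Divisors: 1, 2, 4, 5, 8, 10, 20, 40.
Subgroups by order — order 1: 1; order 2: 21; order 4: 11; order 5: 1; order 8: 5; order 10: 5; order 20: 3; order 40: 1.
Total: 1 + 21 + 11 + 1 + 5 + 5 + 3 + 1 = 48.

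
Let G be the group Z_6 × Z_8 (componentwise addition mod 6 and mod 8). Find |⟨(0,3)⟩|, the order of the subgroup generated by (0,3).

8

The order of (0,3) in Z_6 × Z_8 is lcm(ord(0) in Z_6, ord(3) in Z_8).
ord(0) = 1 and ord(3) = 8, so |⟨(0,3)⟩| = lcm(1, 8) = 8.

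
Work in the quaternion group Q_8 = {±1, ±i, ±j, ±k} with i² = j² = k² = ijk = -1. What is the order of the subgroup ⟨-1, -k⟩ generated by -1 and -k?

4

|⟨-1⟩| = 2 and |⟨-k⟩| = 4, so |H| is a multiple of lcm(2, 4) = 4 and divides |G| = 8.
Closing under the operation: H = {1, -1, k, -k}, so |H| = 4.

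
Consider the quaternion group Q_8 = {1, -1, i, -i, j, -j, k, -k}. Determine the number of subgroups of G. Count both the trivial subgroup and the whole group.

6

|G| = 8, so by Lagrange every subgroup order divides 8. Divisors: 1, 2, 4, 8.
Subgroups by order — order 1: 1; order 2: 1; order 4: 3; order 8: 1.
Total: 1 + 1 + 3 + 1 = 6.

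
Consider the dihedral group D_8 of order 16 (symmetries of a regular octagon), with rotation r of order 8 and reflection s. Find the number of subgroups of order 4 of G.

|G| = 16 and 4 | 16, so subgroups of order 4 are possible by Lagrange.
The subgroups of order 4 are: {e, r^2, r^4, r^6}; {e, r^4, r^2s, r^6s}; {e, r^4, r^3s, r^7s}; {e, r^4, s, r^4s}; … (5 in all).
So G has 5 subgroups of order 4.

5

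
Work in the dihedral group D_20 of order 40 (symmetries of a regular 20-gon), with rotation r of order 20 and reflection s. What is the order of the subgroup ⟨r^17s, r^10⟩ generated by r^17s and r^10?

|⟨r^17s⟩| = 2 and |⟨r^10⟩| = 2, so |H| is a multiple of lcm(2, 2) = 2 and divides |G| = 40.
Closing under the operation: H = {e, r^10, r^7s, r^17s}, so |H| = 4.

4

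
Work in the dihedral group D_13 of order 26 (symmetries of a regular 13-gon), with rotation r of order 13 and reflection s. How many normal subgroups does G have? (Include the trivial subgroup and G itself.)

3

G has 16 subgroups. Checking conjugation-invariance by order — order 1: 1/1 normal; order 2: 0/13 normal; order 13: 1/1 normal; order 26: 1/1 normal.
Total normal subgroups: 3.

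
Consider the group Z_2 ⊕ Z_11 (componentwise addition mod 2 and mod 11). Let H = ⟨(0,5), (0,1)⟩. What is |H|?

11

|⟨(0,5)⟩| = 11 and |⟨(0,1)⟩| = 11, so |H| is a multiple of lcm(11, 11) = 11 and divides |G| = 22.
Closing under the operation: H = {(0,0), (0,1), (0,2), (0,3), (0,4), (0,5), (0,6), (0,7), (0,8), (0,9), (0,10)}, so |H| = 11.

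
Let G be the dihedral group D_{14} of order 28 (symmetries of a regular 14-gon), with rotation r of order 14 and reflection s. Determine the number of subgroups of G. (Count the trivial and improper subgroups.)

28

|G| = 28, so by Lagrange every subgroup order divides 28. Divisors: 1, 2, 4, 7, 14, 28.
Subgroups by order — order 1: 1; order 2: 15; order 4: 7; order 7: 1; order 14: 3; order 28: 1.
Total: 1 + 15 + 7 + 1 + 3 + 1 = 28.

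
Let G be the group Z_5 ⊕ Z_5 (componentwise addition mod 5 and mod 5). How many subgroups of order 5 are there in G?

|G| = 25 and 5 | 25, so subgroups of order 5 are possible by Lagrange.
The subgroups of order 5 are: {(0,0), (0,1), (0,2), (0,3), (0,4)}; {(0,0), (1,0), (2,0), (3,0), (4,0)}; {(0,0), (1,1), (2,2), (3,3), (4,4)}; {(0,0), (1,2), (2,4), (3,1), (4,3)}; … (6 in all).
So G has 6 subgroups of order 5.

6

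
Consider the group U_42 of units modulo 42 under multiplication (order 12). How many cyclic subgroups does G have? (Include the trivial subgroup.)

A cyclic subgroup of order d is generated by each of its φ(d) elements of order d, so the cyclic subgroups of order d number (#elements of order d)/φ(d).
Cyclic subgroups by order — order 1: 1; order 2: 3; order 3: 1; order 6: 3.
Total: 8.

8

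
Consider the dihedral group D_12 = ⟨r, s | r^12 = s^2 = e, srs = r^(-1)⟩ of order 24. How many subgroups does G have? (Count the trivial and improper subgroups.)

34

|G| = 24, so by Lagrange every subgroup order divides 24. Divisors: 1, 2, 3, 4, 6, 8, 12, 24.
Subgroups by order — order 1: 1; order 2: 13; order 3: 1; order 4: 7; order 6: 5; order 8: 3; order 12: 3; order 24: 1.
Total: 1 + 13 + 1 + 7 + 5 + 3 + 3 + 1 = 34.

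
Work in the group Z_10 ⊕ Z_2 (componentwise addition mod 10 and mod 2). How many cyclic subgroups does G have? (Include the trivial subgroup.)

8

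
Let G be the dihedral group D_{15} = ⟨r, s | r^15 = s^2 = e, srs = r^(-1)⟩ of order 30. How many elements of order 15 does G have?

The elements of order 15 are: r, r^2, r^4, r^7, r^8, r^11, r^13, r^14.
That's 8.

8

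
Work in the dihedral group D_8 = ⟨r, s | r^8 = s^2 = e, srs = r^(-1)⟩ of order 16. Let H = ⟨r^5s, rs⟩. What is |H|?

4

|⟨r^5s⟩| = 2 and |⟨rs⟩| = 2, so |H| is a multiple of lcm(2, 2) = 2 and divides |G| = 16.
Closing under the operation: H = {e, r^4, rs, r^5s}, so |H| = 4.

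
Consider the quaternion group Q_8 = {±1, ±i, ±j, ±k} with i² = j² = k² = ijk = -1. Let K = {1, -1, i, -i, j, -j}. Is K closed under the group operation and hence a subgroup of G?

|K| = 6 does not divide |G| = 8, so by Lagrange K is not a subgroup.

No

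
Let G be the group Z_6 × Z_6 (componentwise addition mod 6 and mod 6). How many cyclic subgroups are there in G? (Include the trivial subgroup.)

Group the elements of G by the cyclic subgroup they generate; each cyclic subgroup of order d accounts for φ(d) elements.
Cyclic subgroups by order — order 1: 1; order 2: 3; order 3: 4; order 6: 12.
Total: 20.

20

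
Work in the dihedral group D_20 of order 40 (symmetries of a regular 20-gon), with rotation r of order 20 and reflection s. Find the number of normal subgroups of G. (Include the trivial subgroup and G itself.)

G has 48 subgroups. Checking conjugation-invariance by order — order 1: 1/1 normal; order 2: 1/21 normal; order 4: 1/11 normal; order 5: 1/1 normal; order 8: 0/5 normal; order 10: 1/5 normal; order 20: 3/3 normal; order 40: 1/1 normal.
Total normal subgroups: 9.

9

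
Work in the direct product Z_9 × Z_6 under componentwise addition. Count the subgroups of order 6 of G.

|G| = 54 and 6 | 54, so subgroups of order 6 are possible by Lagrange.
The subgroups of order 6 are: {(0,0), (0,1), (0,2), (0,3), (0,4), (0,5)}; {(0,0), (0,3), (3,0), (3,3), (6,0), (6,3)}; {(0,0), (0,3), (3,1), (3,4), (6,2), (6,5)}; {(0,0), (0,3), (3,2), (3,5), (6,1), (6,4)}.
So G has 4 subgroups of order 6.

4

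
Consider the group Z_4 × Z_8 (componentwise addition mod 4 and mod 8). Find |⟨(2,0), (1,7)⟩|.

16

|⟨(2,0)⟩| = 2 and |⟨(1,7)⟩| = 8, so |H| is a multiple of lcm(2, 8) = 8 and divides |G| = 32.
Closing under the operation: H = {(0,0), (0,2), (0,4), (0,6), (1,1), (1,3), (1,5), (1,7), (2,0), (2,2), (2,4), (2,6), (3,1), (3,3), (3,5), (3,7)}, so |H| = 16.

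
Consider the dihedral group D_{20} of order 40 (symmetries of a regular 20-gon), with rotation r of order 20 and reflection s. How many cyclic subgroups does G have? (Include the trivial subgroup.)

26

Group the elements of G by the cyclic subgroup they generate; each cyclic subgroup of order d accounts for φ(d) elements.
Cyclic subgroups by order — order 1: 1; order 2: 21; order 4: 1; order 5: 1; order 10: 1; order 20: 1.
Total: 26.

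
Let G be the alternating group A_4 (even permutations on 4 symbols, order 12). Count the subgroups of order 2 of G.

|G| = 12 and 2 | 12, so subgroups of order 2 are possible by Lagrange.
The subgroups of order 2 are: {e, (1 2)(3 4)}; {e, (1 3)(2 4)}; {e, (1 4)(2 3)}.
So G has 3 subgroups of order 2.

3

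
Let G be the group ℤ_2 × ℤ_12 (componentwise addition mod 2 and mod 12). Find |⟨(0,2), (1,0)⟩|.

12

|⟨(0,2)⟩| = 6 and |⟨(1,0)⟩| = 2, so |H| is a multiple of lcm(6, 2) = 6 and divides |G| = 24.
Closing under the operation: H = {(0,0), (0,2), (0,4), (0,6), (0,8), (0,10), (1,0), (1,2), (1,4), (1,6), (1,8), (1,10)}, so |H| = 12.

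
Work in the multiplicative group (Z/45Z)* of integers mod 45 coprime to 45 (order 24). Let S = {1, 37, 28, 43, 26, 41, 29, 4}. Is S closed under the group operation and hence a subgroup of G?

No

4 ∈ S but its inverse 34 ∉ S, so S is not a subgroup.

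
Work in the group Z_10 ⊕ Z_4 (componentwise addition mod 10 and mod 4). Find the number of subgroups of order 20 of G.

|G| = 40 and 20 | 40, so subgroups of order 20 are possible by Lagrange.
The subgroups of order 20 are: {(0,0), (0,1), (0,2), (0,3), (2,0), (2,1), (2,2), (2,3), (4,0), (4,1), (4,2), (4,3), (6,0), (6,1), (6,2), (6,3), (8,0), (8,1), (8,2), (8,3)}; {(0,0), (0,2), (1,0), (1,2), (2,0), (2,2), (3,0), (3,2), (4,0), (4,2), (5,0), (5,2), (6,0), (6,2), (7,0), (7,2), (8,0), (8,2), (9,0), (9,2)}; {(0,0), (0,2), (1,1), (1,3), (2,0), (2,2), (3,1), (3,3), (4,0), (4,2), (5,1), (5,3), (6,0), (6,2), (7,1), (7,3), (8,0), (8,2), (9,1), (9,3)}.
So G has 3 subgroups of order 20.

3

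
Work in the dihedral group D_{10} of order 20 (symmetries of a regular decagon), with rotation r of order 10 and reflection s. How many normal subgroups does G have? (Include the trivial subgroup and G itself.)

G has 22 subgroups. Checking conjugation-invariance by order — order 1: 1/1 normal; order 2: 1/11 normal; order 4: 0/5 normal; order 5: 1/1 normal; order 10: 3/3 normal; order 20: 1/1 normal.
Total normal subgroups: 7.

7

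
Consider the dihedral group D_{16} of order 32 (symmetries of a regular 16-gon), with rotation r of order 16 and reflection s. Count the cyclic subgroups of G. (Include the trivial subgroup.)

21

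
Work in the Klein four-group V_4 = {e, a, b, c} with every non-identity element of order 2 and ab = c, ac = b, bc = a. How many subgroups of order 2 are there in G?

3

|G| = 4 and 2 | 4, so subgroups of order 2 are possible by Lagrange.
The subgroups of order 2 are: {e, a}; {e, b}; {e, c}.
So G has 3 subgroups of order 2.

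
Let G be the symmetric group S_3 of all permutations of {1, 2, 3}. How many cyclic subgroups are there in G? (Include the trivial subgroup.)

Each element a generates a cyclic subgroup ⟨a⟩; distinct elements may generate the same one (a cyclic group of order d has φ(d) generators).
Cyclic subgroups by order — order 1: 1; order 2: 3; order 3: 1.
Total: 5.

5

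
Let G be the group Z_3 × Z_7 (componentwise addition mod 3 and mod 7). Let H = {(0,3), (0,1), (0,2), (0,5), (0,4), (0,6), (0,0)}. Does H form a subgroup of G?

|H| = 7 divides |G| = 21, consistent with Lagrange.
H contains the identity, every element's inverse is in H, and H is closed under +: it is a subgroup.
In fact H = ⟨(0,1)⟩.

Yes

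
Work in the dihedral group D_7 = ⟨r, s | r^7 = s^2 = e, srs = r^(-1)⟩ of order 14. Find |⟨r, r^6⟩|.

7

|⟨r⟩| = 7 and |⟨r^6⟩| = 7, so |H| is a multiple of lcm(7, 7) = 7 and divides |G| = 14.
Closing under the operation: H = {e, r, r^2, r^3, r^4, r^5, r^6}, so |H| = 7.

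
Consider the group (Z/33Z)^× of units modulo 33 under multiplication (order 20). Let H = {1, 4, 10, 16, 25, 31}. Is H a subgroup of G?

|H| = 6 does not divide |G| = 20, so by Lagrange H is not a subgroup.

No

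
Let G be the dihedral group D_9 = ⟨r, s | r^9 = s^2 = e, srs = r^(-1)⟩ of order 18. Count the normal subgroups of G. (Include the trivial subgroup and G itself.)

G has 16 subgroups. Checking conjugation-invariance by order — order 1: 1/1 normal; order 2: 0/9 normal; order 3: 1/1 normal; order 6: 0/3 normal; order 9: 1/1 normal; order 18: 1/1 normal.
Total normal subgroups: 4.

4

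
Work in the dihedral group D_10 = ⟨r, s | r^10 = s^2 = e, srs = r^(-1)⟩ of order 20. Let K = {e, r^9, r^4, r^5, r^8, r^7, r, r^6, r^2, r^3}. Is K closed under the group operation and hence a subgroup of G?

|K| = 10 divides |G| = 20, consistent with Lagrange.
K contains the identity, every element's inverse is in K, and K is closed under ·: it is a subgroup.
In fact K = ⟨r^9⟩.

Yes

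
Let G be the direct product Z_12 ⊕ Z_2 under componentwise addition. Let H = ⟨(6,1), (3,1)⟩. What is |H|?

8

|⟨(6,1)⟩| = 2 and |⟨(3,1)⟩| = 4, so |H| is a multiple of lcm(2, 4) = 4 and divides |G| = 24.
Closing under the operation: H = {(0,0), (0,1), (3,0), (3,1), (6,0), (6,1), (9,0), (9,1)}, so |H| = 8.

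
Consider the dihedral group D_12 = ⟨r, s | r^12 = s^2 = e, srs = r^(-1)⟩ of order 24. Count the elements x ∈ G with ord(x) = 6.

2

The elements of order 6 are: r^2, r^10.
That's 2.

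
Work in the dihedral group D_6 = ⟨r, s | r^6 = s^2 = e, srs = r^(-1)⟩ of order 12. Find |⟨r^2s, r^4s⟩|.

|⟨r^2s⟩| = 2 and |⟨r^4s⟩| = 2, so |H| is a multiple of lcm(2, 2) = 2 and divides |G| = 12.
Closing under the operation: H = {e, r^2, r^4, s, r^2s, r^4s}, so |H| = 6.

6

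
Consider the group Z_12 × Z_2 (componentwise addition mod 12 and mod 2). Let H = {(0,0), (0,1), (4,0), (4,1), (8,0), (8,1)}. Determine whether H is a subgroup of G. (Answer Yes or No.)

|H| = 6 divides |G| = 24, consistent with Lagrange.
H contains the identity, every element's inverse is in H, and H is closed under +: it is a subgroup.
In fact H = ⟨(4,1)⟩.

Yes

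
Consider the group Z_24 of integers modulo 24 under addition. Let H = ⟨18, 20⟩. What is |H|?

12

|⟨18⟩| = 4 and |⟨20⟩| = 6, so |H| is a multiple of lcm(4, 6) = 12 and divides |G| = 24.
Closing under the operation: H = {0, 2, 4, 6, 8, 10, 12, 14, 16, 18, 20, 22}, so |H| = 12.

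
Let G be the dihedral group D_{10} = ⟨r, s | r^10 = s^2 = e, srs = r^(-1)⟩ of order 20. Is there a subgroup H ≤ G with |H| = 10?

Yes

10 | 20. A subgroup of order 10 is {e, r, r^2, r^3, r^4, r^5, r^6, r^7, r^8, r^9}.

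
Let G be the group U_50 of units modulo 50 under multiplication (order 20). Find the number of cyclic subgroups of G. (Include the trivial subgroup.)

6

A cyclic subgroup of order d is generated by each of its φ(d) elements of order d, so the cyclic subgroups of order d number (#elements of order d)/φ(d).
Cyclic subgroups by order — order 1: 1; order 2: 1; order 4: 1; order 5: 1; order 10: 1; order 20: 1.
Total: 6.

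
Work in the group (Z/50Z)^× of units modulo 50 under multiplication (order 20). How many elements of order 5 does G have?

The elements of order 5 are: 11, 21, 31, 41.
That's 4.

4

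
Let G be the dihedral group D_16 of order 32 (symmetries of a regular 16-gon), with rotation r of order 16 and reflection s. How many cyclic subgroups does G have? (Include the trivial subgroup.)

A cyclic subgroup of order d is generated by each of its φ(d) elements of order d, so the cyclic subgroups of order d number (#elements of order d)/φ(d).
Cyclic subgroups by order — order 1: 1; order 2: 17; order 4: 1; order 8: 1; order 16: 1.
Total: 21.

21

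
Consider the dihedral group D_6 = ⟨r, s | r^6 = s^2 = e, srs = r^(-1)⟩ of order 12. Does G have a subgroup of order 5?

No

5 does not divide |G| = 12, so by Lagrange no subgroup of order 5 exists.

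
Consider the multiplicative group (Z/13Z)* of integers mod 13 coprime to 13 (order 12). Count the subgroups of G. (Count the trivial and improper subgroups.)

6

|G| = 12, so by Lagrange every subgroup order divides 12. Divisors: 1, 2, 3, 4, 6, 12.
Subgroups by order — order 1: 1; order 2: 1; order 3: 1; order 4: 1; order 6: 1; order 12: 1.
Total: 1 + 1 + 1 + 1 + 1 + 1 = 6.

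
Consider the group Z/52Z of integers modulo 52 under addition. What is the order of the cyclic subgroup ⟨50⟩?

In Z/52Z, the order of an element a is n/gcd(a, n).
gcd(50, 52) = 2, so |⟨50⟩| = 52/2 = 26.

26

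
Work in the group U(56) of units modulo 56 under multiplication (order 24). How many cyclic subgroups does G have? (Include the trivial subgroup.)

A cyclic subgroup of order d is generated by each of its φ(d) elements of order d, so the cyclic subgroups of order d number (#elements of order d)/φ(d).
Cyclic subgroups by order — order 1: 1; order 2: 7; order 3: 1; order 6: 7.
Total: 16.

16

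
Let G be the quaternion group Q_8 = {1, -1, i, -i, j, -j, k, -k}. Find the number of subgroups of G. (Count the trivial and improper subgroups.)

6

|G| = 8, so by Lagrange every subgroup order divides 8. Divisors: 1, 2, 4, 8.
Subgroups by order — order 1: 1; order 2: 1; order 4: 3; order 8: 1.
Total: 1 + 1 + 3 + 1 = 6.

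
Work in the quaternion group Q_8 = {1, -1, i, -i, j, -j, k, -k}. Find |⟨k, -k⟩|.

|⟨k⟩| = 4 and |⟨-k⟩| = 4, so |H| is a multiple of lcm(4, 4) = 4 and divides |G| = 8.
Closing under the operation: H = {1, -1, k, -k}, so |H| = 4.

4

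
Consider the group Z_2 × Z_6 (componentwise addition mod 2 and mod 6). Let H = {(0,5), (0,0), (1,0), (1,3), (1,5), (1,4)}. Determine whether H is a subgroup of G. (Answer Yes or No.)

No

(0,5) ∈ H but its inverse (0,1) ∉ H, so H is not a subgroup.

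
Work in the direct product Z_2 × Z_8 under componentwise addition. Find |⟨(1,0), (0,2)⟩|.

|⟨(1,0)⟩| = 2 and |⟨(0,2)⟩| = 4, so |H| is a multiple of lcm(2, 4) = 4 and divides |G| = 16.
Closing under the operation: H = {(0,0), (0,2), (0,4), (0,6), (1,0), (1,2), (1,4), (1,6)}, so |H| = 8.

8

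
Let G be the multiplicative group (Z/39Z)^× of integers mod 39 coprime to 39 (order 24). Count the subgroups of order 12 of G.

3

|G| = 24 and 12 | 24, so subgroups of order 12 are possible by Lagrange.
The subgroups of order 12 are: {1, 2, 4, 5, 8, 10, 11, 16, 20, 22, 25, 32}; {1, 4, 10, 14, 16, 17, 22, 23, 25, 29, 35, 38}; {1, 4, 7, 10, 16, 19, 22, 25, 28, 31, 34, 37}.
So G has 3 subgroups of order 12.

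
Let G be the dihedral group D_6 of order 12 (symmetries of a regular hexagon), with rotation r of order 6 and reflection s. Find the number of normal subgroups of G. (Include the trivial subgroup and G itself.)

G has 16 subgroups. Checking conjugation-invariance by order — order 1: 1/1 normal; order 2: 1/7 normal; order 3: 1/1 normal; order 4: 0/3 normal; order 6: 3/3 normal; order 12: 1/1 normal.
Total normal subgroups: 7.

7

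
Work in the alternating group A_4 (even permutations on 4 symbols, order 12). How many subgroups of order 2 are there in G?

|G| = 12 and 2 | 12, so subgroups of order 2 are possible by Lagrange.
The subgroups of order 2 are: {e, (1 2)(3 4)}; {e, (1 3)(2 4)}; {e, (1 4)(2 3)}.
So G has 3 subgroups of order 2.

3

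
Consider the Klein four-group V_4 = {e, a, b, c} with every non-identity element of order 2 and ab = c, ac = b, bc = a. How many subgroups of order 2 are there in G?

|G| = 4 and 2 | 4, so subgroups of order 2 are possible by Lagrange.
The subgroups of order 2 are: {e, a}; {e, b}; {e, c}.
So G has 3 subgroups of order 2.

3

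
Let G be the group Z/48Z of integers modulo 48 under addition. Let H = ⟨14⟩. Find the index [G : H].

2

|⟨14⟩| = 24 and |G| = 48.
By Lagrange, [G : H] = |G|/|H| = 48/24 = 2.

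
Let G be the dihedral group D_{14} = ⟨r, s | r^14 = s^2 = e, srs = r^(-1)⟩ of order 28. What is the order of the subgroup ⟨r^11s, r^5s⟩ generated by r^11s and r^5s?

14

|⟨r^11s⟩| = 2 and |⟨r^5s⟩| = 2, so |H| is a multiple of lcm(2, 2) = 2 and divides |G| = 28.
Closing under the operation: H = {e, r^2, r^4, r^6, r^8, r^10, r^12, rs, r^3s, r^5s, r^7s, r^9s, r^11s, r^13s}, so |H| = 14.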